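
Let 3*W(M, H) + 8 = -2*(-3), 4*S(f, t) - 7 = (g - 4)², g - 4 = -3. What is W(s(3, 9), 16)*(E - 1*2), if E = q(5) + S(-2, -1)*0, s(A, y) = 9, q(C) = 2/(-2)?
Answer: 2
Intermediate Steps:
q(C) = -1 (q(C) = 2*(-½) = -1)
g = 1 (g = 4 - 3 = 1)
S(f, t) = 4 (S(f, t) = 7/4 + (1 - 4)²/4 = 7/4 + (¼)*(-3)² = 7/4 + (¼)*9 = 7/4 + 9/4 = 4)
W(M, H) = -⅔ (W(M, H) = -8/3 + (-2*(-3))/3 = -8/3 + (⅓)*6 = -8/3 + 2 = -⅔)
E = -1 (E = -1 + 4*0 = -1 + 0 = -1)
W(s(3, 9), 16)*(E - 1*2) = -2*(-1 - 1*2)/3 = -2*(-1 - 2)/3 = -⅔*(-3) = 2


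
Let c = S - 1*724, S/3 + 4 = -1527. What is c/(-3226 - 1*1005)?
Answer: 5317/4231 ≈ 1.2567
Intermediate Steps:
S = -4593 (S = -12 + 3*(-1527) = -12 - 4581 = -4593)
c = -5317 (c = -4593 - 1*724 = -4593 - 724 = -5317)
c/(-3226 - 1*1005) = -5317/(-3226 - 1*1005) = -5317/(-3226 - 1005) = -5317/(-4231) = -5317*(-1/4231) = 5317/4231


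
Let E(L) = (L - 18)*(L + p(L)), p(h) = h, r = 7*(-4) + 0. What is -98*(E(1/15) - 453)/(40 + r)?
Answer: 5020687/1350 ≈ 3719.0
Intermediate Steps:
r = -28 (r = -28 + 0 = -28)
E(L) = 2*L*(-18 + L) (E(L) = (L - 18)*(L + L) = (-18 + L)*(2*L) = 2*L*(-18 + L))
-98*(E(1/15) - 453)/(40 + r) = -98*(2*(-18 + 1/15)/15 - 453)/(40 - 28) = -98*(2*(1/15)*(-18 + 1/15) - 453)/12 = -98*(2*(1/15)*(-269/15) - 453)/12 = -98*(-538/225 - 453)/12 = -(-10041374)/(225*12) = -98*(-102463/2700) = 5020687/1350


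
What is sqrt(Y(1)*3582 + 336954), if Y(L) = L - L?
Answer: sqrt(336954) ≈ 580.48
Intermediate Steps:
Y(L) = 0
sqrt(Y(1)*3582 + 336954) = sqrt(0*3582 + 336954) = sqrt(0 + 336954) = sqrt(336954)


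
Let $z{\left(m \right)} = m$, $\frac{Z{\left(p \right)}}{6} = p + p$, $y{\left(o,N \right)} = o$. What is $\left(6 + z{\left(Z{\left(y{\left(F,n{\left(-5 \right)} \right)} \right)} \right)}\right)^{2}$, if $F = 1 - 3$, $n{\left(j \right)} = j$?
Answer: $324$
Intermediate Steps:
$F = -2$ ($F = 1 - 3 = -2$)
$Z{\left(p \right)} = 12 p$ ($Z{\left(p \right)} = 6 \left(p + p\right) = 6 \cdot 2 p = 12 p$)
$\left(6 + z{\left(Z{\left(y{\left(F,n{\left(-5 \right)} \right)} \right)} \right)}\right)^{2} = \left(6 + 12 \left(-2\right)\right)^{2} = \left(6 - 24\right)^{2} = \left(-18\right)^{2} = 324$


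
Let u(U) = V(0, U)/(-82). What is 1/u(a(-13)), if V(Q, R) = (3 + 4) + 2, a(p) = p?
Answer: -82/9 ≈ -9.1111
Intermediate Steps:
V(Q, R) = 9 (V(Q, R) = 7 + 2 = 9)
u(U) = -9/82 (u(U) = 9/(-82) = 9*(-1/82) = -9/82)
1/u(a(-13)) = 1/(-9/82) = -82/9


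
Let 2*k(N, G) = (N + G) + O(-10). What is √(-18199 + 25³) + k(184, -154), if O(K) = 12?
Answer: 21 + 3*I*√286 ≈ 21.0 + 50.735*I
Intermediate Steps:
k(N, G) = 6 + G/2 + N/2 (k(N, G) = ((N + G) + 12)/2 = ((G + N) + 12)/2 = (12 + G + N)/2 = 6 + G/2 + N/2)
√(-18199 + 25³) + k(184, -154) = √(-18199 + 25³) + (6 + (½)*(-154) + (½)*184) = √(-18199 + 15625) + (6 - 77 + 92) = √(-2574) + 21 = 3*I*√286 + 21 = 21 + 3*I*√286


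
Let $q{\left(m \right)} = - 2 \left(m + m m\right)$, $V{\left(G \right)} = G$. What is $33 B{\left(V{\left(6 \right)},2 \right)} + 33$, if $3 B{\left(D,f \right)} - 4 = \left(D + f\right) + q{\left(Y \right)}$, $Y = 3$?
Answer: $-99$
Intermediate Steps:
$q{\left(m \right)} = - 2 m - 2 m^{2}$ ($q{\left(m \right)} = - 2 \left(m + m^{2}\right) = - 2 m - 2 m^{2}$)
$B{\left(D,f \right)} = - \frac{20}{3} + \frac{D}{3} + \frac{f}{3}$ ($B{\left(D,f \right)} = \frac{4}{3} + \frac{\left(D + f\right) - 6 \left(1 + 3\right)}{3} = \frac{4}{3} + \frac{\left(D + f\right) - 6 \cdot 4}{3} = \frac{4}{3} + \frac{\left(D + f\right) - 24}{3} = \frac{4}{3} + \frac{-24 + D + f}{3} = \frac{4}{3} + \left(-8 + \frac{D}{3} + \frac{f}{3}\right) = - \frac{20}{3} + \frac{D}{3} + \frac{f}{3}$)
$33 B{\left(V{\left(6 \right)},2 \right)} + 33 = 33 \left(- \frac{20}{3} + \frac{1}{3} \cdot 6 + \frac{1}{3} \cdot 2\right) + 33 = 33 \left(- \frac{20}{3} + 2 + \frac{2}{3}\right) + 33 = 33 \left(-4\right) + 33 = -132 + 33 = -99$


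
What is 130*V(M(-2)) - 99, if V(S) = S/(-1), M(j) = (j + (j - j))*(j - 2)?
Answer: -1139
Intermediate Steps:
M(j) = j*(-2 + j) (M(j) = (j + 0)*(-2 + j) = j*(-2 + j))
V(S) = -S (V(S) = S*(-1) = -S)
130*V(M(-2)) - 99 = 130*(-(-2)*(-2 - 2)) - 99 = 130*(-(-2)*(-4)) - 99 = 130*(-1*8) - 99 = 130*(-8) - 99 = -1040 - 99 = -1139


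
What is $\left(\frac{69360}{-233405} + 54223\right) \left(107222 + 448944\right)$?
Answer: $\frac{1407750689214506}{46681} \approx 3.0157 \cdot 10^{10}$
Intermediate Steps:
$\left(\frac{69360}{-233405} + 54223\right) \left(107222 + 448944\right) = \left(69360 \left(- \frac{1}{233405}\right) + 54223\right) 556166 = \left(- \frac{13872}{46681} + 54223\right) 556166 = \frac{2531169991}{46681} \cdot 556166 = \frac{1407750689214506}{46681}$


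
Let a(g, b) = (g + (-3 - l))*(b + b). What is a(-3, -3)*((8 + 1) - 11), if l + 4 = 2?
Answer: -48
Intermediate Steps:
l = -2 (l = -4 + 2 = -2)
a(g, b) = 2*b*(-1 + g) (a(g, b) = (g + (-3 - 1*(-2)))*(b + b) = (g + (-3 + 2))*(2*b) = (g - 1)*(2*b) = (-1 + g)*(2*b) = 2*b*(-1 + g))
a(-3, -3)*((8 + 1) - 11) = (2*(-3)*(-1 - 3))*((8 + 1) - 11) = (2*(-3)*(-4))*(9 - 11) = 24*(-2) = -48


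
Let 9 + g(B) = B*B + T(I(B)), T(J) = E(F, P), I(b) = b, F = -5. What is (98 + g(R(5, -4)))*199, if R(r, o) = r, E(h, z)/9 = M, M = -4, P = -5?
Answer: 15522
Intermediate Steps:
E(h, z) = -36 (E(h, z) = 9*(-4) = -36)
T(J) = -36
g(B) = -45 + B² (g(B) = -9 + (B*B - 36) = -9 + (B² - 36) = -9 + (-36 + B²) = -45 + B²)
(98 + g(R(5, -4)))*199 = (98 + (-45 + 5²))*199 = (98 + (-45 + 25))*199 = (98 - 20)*199 = 78*199 = 15522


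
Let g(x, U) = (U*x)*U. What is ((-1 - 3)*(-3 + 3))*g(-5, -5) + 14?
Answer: 14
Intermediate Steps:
g(x, U) = x*U**2
((-1 - 3)*(-3 + 3))*g(-5, -5) + 14 = ((-1 - 3)*(-3 + 3))*(-5*(-5)**2) + 14 = (-4*0)*(-5*25) + 14 = 0*(-125) + 14 = 0 + 14 = 14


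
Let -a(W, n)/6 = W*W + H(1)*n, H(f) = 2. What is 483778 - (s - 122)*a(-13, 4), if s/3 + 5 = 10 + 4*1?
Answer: 382888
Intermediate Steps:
s = 27 (s = -15 + 3*(10 + 4*1) = -15 + 3*(10 + 4) = -15 + 3*14 = -15 + 42 = 27)
a(W, n) = -12*n - 6*W² (a(W, n) = -6*(W*W + 2*n) = -6*(W² + 2*n) = -12*n - 6*W²)
483778 - (s - 122)*a(-13, 4) = 483778 - (27 - 122)*(-12*4 - 6*(-13)²) = 483778 - (-95)*(-48 - 6*169) = 483778 - (-95)*(-48 - 1014) = 483778 - (-95)*(-1062) = 483778 - 1*100890 = 483778 - 100890 = 382888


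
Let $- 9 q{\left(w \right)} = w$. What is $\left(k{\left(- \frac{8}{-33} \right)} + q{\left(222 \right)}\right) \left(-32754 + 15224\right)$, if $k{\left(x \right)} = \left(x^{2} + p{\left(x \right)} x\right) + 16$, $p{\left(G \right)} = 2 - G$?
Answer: $\frac{1577700}{11} \approx 1.4343 \cdot 10^{5}$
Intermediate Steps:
$q{\left(w \right)} = - \frac{w}{9}$
$k{\left(x \right)} = 16 + x^{2} + x \left(2 - x\right)$ ($k{\left(x \right)} = \left(x^{2} + \left(2 - x\right) x\right) + 16 = \left(x^{2} + x \left(2 - x\right)\right) + 16 = 16 + x^{2} + x \left(2 - x\right)$)
$\left(k{\left(- \frac{8}{-33} \right)} + q{\left(222 \right)}\right) \left(-32754 + 15224\right) = \left(\left(16 + 2 \left(- \frac{8}{-33}\right)\right) - \frac{74}{3}\right) \left(-32754 + 15224\right) = \left(\left(16 + 2 \left(\left(-8\right) \left(- \frac{1}{33}\right)\right)\right) - \frac{74}{3}\right) \left(-17530\right) = \left(\left(16 + 2 \cdot \frac{8}{33}\right) - \frac{74}{3}\right) \left(-17530\right) = \left(\left(16 + \frac{16}{33}\right) - \frac{74}{3}\right) \left(-17530\right) = \left(\frac{544}{33} - \frac{74}{3}\right) \left(-17530\right) = \left(- \frac{90}{11}\right) \left(-17530\right) = \frac{1577700}{11}$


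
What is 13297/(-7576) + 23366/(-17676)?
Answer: -103014647/33478344 ≈ -3.0771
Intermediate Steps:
13297/(-7576) + 23366/(-17676) = 13297*(-1/7576) + 23366*(-1/17676) = -13297/7576 - 11683/8838 = -103014647/33478344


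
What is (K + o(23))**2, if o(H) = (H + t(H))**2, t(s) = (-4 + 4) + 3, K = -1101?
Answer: 180625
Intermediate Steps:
t(s) = 3 (t(s) = 0 + 3 = 3)
o(H) = (3 + H)**2 (o(H) = (H + 3)**2 = (3 + H)**2)
(K + o(23))**2 = (-1101 + (3 + 23)**2)**2 = (-1101 + 26**2)**2 = (-1101 + 676)**2 = (-425)**2 = 180625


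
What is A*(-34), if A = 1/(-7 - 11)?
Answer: 17/9 ≈ 1.8889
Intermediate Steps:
A = -1/18 (A = 1/(-18) = -1/18 ≈ -0.055556)
A*(-34) = -1/18*(-34) = 17/9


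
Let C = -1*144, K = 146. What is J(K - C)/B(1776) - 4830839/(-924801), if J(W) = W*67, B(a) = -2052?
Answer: -1342666967/316281942 ≈ -4.2452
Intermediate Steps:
C = -144
J(W) = 67*W
J(K - C)/B(1776) - 4830839/(-924801) = (67*(146 - 1*(-144)))/(-2052) - 4830839/(-924801) = (67*(146 + 144))*(-1/2052) - 4830839*(-1/924801) = (67*290)*(-1/2052) + 4830839/924801 = 19430*(-1/2052) + 4830839/924801 = -9715/1026 + 4830839/924801 = -1342666967/316281942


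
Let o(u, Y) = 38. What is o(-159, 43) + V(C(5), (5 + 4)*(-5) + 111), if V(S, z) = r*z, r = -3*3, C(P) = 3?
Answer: -556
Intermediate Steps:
r = -9
V(S, z) = -9*z
o(-159, 43) + V(C(5), (5 + 4)*(-5) + 111) = 38 - 9*((5 + 4)*(-5) + 111) = 38 - 9*(9*(-5) + 111) = 38 - 9*(-45 + 111) = 38 - 9*66 = 38 - 594 = -556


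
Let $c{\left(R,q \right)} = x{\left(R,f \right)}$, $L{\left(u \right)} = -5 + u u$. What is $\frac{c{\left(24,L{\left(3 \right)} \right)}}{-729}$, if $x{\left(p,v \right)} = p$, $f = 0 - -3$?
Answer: $- \frac{8}{243} \approx -0.032922$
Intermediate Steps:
$f = 3$ ($f = 0 + 3 = 3$)
$L{\left(u \right)} = -5 + u^{2}$
$c{\left(R,q \right)} = R$
$\frac{c{\left(24,L{\left(3 \right)} \right)}}{-729} = \frac{24}{-729} = 24 \left(- \frac{1}{729}\right) = - \frac{8}{243}$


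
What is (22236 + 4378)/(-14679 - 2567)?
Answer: -13307/8623 ≈ -1.5432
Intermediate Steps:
(22236 + 4378)/(-14679 - 2567) = 26614/(-17246) = 26614*(-1/17246) = -13307/8623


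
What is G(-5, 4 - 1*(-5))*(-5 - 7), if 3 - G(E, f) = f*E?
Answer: -576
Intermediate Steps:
G(E, f) = 3 - E*f (G(E, f) = 3 - f*E = 3 - E*f)
G(-5, 4 - 1*(-5))*(-5 - 7) = (3 - 1*(-5)*(4 - 1*(-5)))*(-5 - 7) = (3 - 1*(-5)*(4 + 5))*(-12) = (3 - 1*(-5)*9)*(-12) = (3 + 45)*(-12) = 48*(-12) = -576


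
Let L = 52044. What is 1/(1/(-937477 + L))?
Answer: -885433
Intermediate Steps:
1/(1/(-937477 + L)) = 1/(1/(-937477 + 52044)) = 1/(1/(-885433)) = 1/(-1/885433) = -885433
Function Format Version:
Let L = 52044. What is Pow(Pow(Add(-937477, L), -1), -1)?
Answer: -885433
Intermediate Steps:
Pow(Pow(Add(-937477, L), -1), -1) = Pow(Pow(Add(-937477, 52044), -1), -1) = Pow(Pow(-885433, -1), -1) = Pow(Rational(-1, 885433), -1) = -885433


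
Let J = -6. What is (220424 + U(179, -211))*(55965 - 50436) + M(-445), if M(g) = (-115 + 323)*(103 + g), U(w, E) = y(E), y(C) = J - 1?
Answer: 1218614457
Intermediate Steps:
y(C) = -7 (y(C) = -6 - 1 = -7)
U(w, E) = -7
M(g) = 21424 + 208*g (M(g) = 208*(103 + g) = 21424 + 208*g)
(220424 + U(179, -211))*(55965 - 50436) + M(-445) = (220424 - 7)*(55965 - 50436) + (21424 + 208*(-445)) = 220417*5529 + (21424 - 92560) = 1218685593 - 71136 = 1218614457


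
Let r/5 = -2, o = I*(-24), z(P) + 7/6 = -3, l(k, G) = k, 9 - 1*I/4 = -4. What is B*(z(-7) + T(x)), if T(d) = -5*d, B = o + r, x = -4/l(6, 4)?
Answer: 3145/3 ≈ 1048.3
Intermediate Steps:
I = 52 (I = 36 - 4*(-4) = 36 + 16 = 52)
z(P) = -25/6 (z(P) = -7/6 - 3 = -25/6)
o = -1248 (o = 52*(-24) = -1248)
r = -10 (r = 5*(-2) = -10)
x = -⅔ (x = -4/6 = -4*⅙ = -⅔ ≈ -0.66667)
B = -1258 (B = -1248 - 10 = -1258)
B*(z(-7) + T(x)) = -1258*(-25/6 - 5*(-⅔)) = -1258*(-25/6 + 10/3) = -1258*(-⅚) = 3145/3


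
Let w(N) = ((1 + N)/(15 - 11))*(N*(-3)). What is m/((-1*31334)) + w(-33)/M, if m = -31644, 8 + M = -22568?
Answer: 46200717/44212274 ≈ 1.0450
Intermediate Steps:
M = -22576 (M = -8 - 22568 = -22576)
w(N) = -3*N*(1/4 + N/4) (w(N) = ((1 + N)/4)*(-3*N) = ((1 + N)*(1/4))*(-3*N) = (1/4 + N/4)*(-3*N) = -3*N*(1/4 + N/4))
m/((-1*31334)) + w(-33)/M = -31644/((-1*31334)) - 3/4*(-33)*(1 - 33)/(-22576) = -31644/(-31334) - 3/4*(-33)*(-32)*(-1/22576) = -31644*(-1/31334) - 792*(-1/22576) = 15822/15667 + 99/2822 = 46200717/44212274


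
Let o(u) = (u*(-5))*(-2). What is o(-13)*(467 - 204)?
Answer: -34190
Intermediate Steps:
o(u) = 10*u (o(u) = -5*u*(-2) = 10*u)
o(-13)*(467 - 204) = (10*(-13))*(467 - 204) = -130*263 = -34190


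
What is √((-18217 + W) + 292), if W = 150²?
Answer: 5*√183 ≈ 67.639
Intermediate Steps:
W = 22500
√((-18217 + W) + 292) = √((-18217 + 22500) + 292) = √(4283 + 292) = √4575 = 5*√183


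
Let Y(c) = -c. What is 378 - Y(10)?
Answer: 388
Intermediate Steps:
378 - Y(10) = 378 - (-1)*10 = 378 - 1*(-10) = 378 + 10 = 388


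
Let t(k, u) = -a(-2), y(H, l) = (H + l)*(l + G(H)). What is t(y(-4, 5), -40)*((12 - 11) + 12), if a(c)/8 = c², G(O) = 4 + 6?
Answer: -416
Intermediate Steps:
G(O) = 10
a(c) = 8*c²
y(H, l) = (10 + l)*(H + l) (y(H, l) = (H + l)*(l + 10) = (H + l)*(10 + l) = (10 + l)*(H + l))
t(k, u) = -32 (t(k, u) = -8*(-2)² = -8*4 = -1*32 = -32)
t(y(-4, 5), -40)*((12 - 11) + 12) = -32*((12 - 11) + 12) = -32*(1 + 12) = -32*13 = -416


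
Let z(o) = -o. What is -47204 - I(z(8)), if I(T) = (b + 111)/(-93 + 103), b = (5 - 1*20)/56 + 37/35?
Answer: -132202501/2800 ≈ -47215.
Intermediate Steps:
b = 221/280 (b = (5 - 20)*(1/56) + 37*(1/35) = -15*1/56 + 37/35 = -15/56 + 37/35 = 221/280 ≈ 0.78929)
I(T) = 31301/2800 (I(T) = (221/280 + 111)/(-93 + 103) = (31301/280)/10 = (31301/280)*(⅒) = 31301/2800)
-47204 - I(z(8)) = -47204 - 1*31301/2800 = -47204 - 31301/2800 = -132202501/2800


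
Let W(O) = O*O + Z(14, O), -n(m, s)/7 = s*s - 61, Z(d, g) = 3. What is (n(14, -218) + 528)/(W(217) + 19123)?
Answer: -331713/66215 ≈ -5.0096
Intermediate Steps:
n(m, s) = 427 - 7*s² (n(m, s) = -7*(s*s - 61) = -7*(s² - 61) = -7*(-61 + s²) = 427 - 7*s²)
W(O) = 3 + O² (W(O) = O*O + 3 = O² + 3 = 3 + O²)
(n(14, -218) + 528)/(W(217) + 19123) = ((427 - 7*(-218)²) + 528)/((3 + 217²) + 19123) = ((427 - 7*47524) + 528)/((3 + 47089) + 19123) = ((427 - 332668) + 528)/(47092 + 19123) = (-332241 + 528)/66215 = -331713*1/66215 = -331713/66215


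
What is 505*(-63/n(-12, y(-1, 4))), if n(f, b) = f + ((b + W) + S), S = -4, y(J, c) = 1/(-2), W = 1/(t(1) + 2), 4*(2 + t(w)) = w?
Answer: 12726/5 ≈ 2545.2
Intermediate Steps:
t(w) = -2 + w/4
W = 4 (W = 1/((-2 + (1/4)*1) + 2) = 1/((-2 + 1/4) + 2) = 1/(-7/4 + 2) = 1/(1/4) = 4)
y(J, c) = -1/2
n(f, b) = b + f (n(f, b) = f + ((b + 4) - 4) = f + ((4 + b) - 4) = f + b = b + f)
505*(-63/n(-12, y(-1, 4))) = 505*(-63/(-1/2 - 12)) = 505*(-63/(-25/2)) = 505*(-63*(-2/25)) = 505*(126/25) = 12726/5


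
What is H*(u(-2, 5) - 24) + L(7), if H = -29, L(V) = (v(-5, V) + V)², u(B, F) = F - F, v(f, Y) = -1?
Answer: 732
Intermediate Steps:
u(B, F) = 0
L(V) = (-1 + V)²
H*(u(-2, 5) - 24) + L(7) = -29*(0 - 24) + (-1 + 7)² = -29*(-24) + 6² = 696 + 36 = 732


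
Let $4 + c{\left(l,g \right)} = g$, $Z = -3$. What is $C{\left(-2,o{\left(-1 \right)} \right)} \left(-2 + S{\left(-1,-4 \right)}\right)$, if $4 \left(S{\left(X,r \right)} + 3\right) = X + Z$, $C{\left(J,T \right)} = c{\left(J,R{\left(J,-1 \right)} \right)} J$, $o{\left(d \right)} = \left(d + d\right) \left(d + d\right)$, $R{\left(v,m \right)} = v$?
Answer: $-72$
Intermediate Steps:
$c{\left(l,g \right)} = -4 + g$
$o{\left(d \right)} = 4 d^{2}$ ($o{\left(d \right)} = 2 d 2 d = 4 d^{2}$)
$C{\left(J,T \right)} = J \left(-4 + J\right)$ ($C{\left(J,T \right)} = \left(-4 + J\right) J = J \left(-4 + J\right)$)
$S{\left(X,r \right)} = - \frac{15}{4} + \frac{X}{4}$ ($S{\left(X,r \right)} = -3 + \frac{X - 3}{4} = -3 + \frac{-3 + X}{4} = -3 + \left(- \frac{3}{4} + \frac{X}{4}\right) = - \frac{15}{4} + \frac{X}{4}$)
$C{\left(-2,o{\left(-1 \right)} \right)} \left(-2 + S{\left(-1,-4 \right)}\right) = - 2 \left(-4 - 2\right) \left(-2 + \left(- \frac{15}{4} + \frac{1}{4} \left(-1\right)\right)\right) = \left(-2\right) \left(-6\right) \left(-2 - 4\right) = 12 \left(-2 - 4\right) = 12 \left(-6\right) = -72$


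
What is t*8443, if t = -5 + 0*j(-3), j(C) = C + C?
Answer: -42215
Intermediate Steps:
j(C) = 2*C
t = -5 (t = -5 + 0*(2*(-3)) = -5 + 0*(-6) = -5 + 0 = -5)
t*8443 = -5*8443 = -42215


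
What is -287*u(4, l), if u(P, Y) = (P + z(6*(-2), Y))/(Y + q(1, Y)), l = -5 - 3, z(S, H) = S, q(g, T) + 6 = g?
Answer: -2296/13 ≈ -176.62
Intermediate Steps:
q(g, T) = -6 + g
l = -8
u(P, Y) = (-12 + P)/(-5 + Y) (u(P, Y) = (P + 6*(-2))/(Y + (-6 + 1)) = (P - 12)/(Y - 5) = (-12 + P)/(-5 + Y))
-287*u(4, l) = -287*(-12 + 4)/(-5 - 8) = -287*(-8)/(-13) = -(-287)*(-8)/13 = -287*8/13 = -2296/13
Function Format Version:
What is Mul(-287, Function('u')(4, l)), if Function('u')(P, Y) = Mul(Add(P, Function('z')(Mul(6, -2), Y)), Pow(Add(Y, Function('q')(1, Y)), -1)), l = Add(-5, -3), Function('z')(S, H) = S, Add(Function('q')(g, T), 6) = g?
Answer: Rational(-2296, 13) ≈ -176.62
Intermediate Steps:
Function('q')(g, T) = Add(-6, g)
l = -8
Function('u')(P, Y) = Mul(Pow(Add(-5, Y), -1), Add(-12, P)) (Function('u')(P, Y) = Mul(Add(P, Mul(6, -2)), Pow(Add(Y, Add(-6, 1)), -1)) = Mul(Add(P, -12), Pow(Add(Y, -5), -1)) = Mul(Add(-12, P), Pow(Add(-5, Y), -1)) = Mul(Pow(Add(-5, Y), -1), Add(-12, P)))
Mul(-287, Function('u')(4, l)) = Mul(-287, Mul(Pow(Add(-5, -8), -1), Add(-12, 4))) = Mul(-287, Mul(Pow(-13, -1), -8)) = Mul(-287, Mul(Rational(-1, 13), -8)) = Mul(-287, Rational(8, 13)) = Rational(-2296, 13)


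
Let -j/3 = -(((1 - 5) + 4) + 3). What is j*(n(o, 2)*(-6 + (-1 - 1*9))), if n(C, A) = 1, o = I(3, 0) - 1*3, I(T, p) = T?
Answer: -144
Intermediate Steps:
o = 0 (o = 3 - 1*3 = 3 - 3 = 0)
j = 9 (j = -(-3)*(((1 - 5) + 4) + 3) = -(-3)*((-4 + 4) + 3) = -(-3)*(0 + 3) = -(-3)*3 = -3*(-3) = 9)
j*(n(o, 2)*(-6 + (-1 - 1*9))) = 9*(1*(-6 + (-1 - 1*9))) = 9*(1*(-6 + (-1 - 9))) = 9*(1*(-6 - 10)) = 9*(1*(-16)) = 9*(-16) = -144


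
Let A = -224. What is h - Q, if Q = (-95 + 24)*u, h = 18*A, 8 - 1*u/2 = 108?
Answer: -18232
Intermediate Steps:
u = -200 (u = 16 - 2*108 = 16 - 216 = -200)
h = -4032 (h = 18*(-224) = -4032)
Q = 14200 (Q = (-95 + 24)*(-200) = -71*(-200) = 14200)
h - Q = -4032 - 1*14200 = -4032 - 14200 = -18232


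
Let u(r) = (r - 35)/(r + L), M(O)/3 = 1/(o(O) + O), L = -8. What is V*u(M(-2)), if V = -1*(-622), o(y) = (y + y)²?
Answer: 302914/109 ≈ 2779.0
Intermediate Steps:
o(y) = 4*y² (o(y) = (2*y)² = 4*y²)
M(O) = 3/(O + 4*O²) (M(O) = 3/(4*O² + O) = 3/(O + 4*O²))
u(r) = (-35 + r)/(-8 + r) (u(r) = (r - 35)/(r - 8) = (-35 + r)/(-8 + r))
V = 622
V*u(M(-2)) = 622*((-35 + 3/(-2*(1 + 4*(-2))))/(-8 + 3/(-2*(1 + 4*(-2))))) = 622*((-35 + 3*(-½)/(1 - 8))/(-8 + 3*(-½)/(1 - 8))) = 622*((-35 + 3*(-½)/(-7))/(-8 + 3*(-½)/(-7))) = 622*((-35 + 3*(-½)*(-⅐))/(-8 + 3*(-½)*(-⅐))) = 622*((-35 + 3/14)/(-8 + 3/14)) = 622*(-487/14/(-109/14)) = 622*(-14/109*(-487/14)) = 622*(487/109) = 302914/109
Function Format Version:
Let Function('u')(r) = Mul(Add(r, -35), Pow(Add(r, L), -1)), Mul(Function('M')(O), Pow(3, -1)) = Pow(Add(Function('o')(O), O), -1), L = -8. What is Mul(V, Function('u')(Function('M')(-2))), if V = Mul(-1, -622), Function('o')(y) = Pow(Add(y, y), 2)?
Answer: Rational(302914, 109) ≈ 2779.0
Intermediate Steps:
Function('o')(y) = Mul(4, Pow(y, 2)) (Function('o')(y) = Pow(Mul(2, y), 2) = Mul(4, Pow(y, 2)))
Function('M')(O) = Mul(3, Pow(Add(O, Mul(4, Pow(O, 2))), -1)) (Function('M')(O) = Mul(3, Pow(Add(Mul(4, Pow(O, 2)), O), -1)) = Mul(3, Pow(Add(O, Mul(4, Pow(O, 2))), -1)))
Function('u')(r) = Mul(Pow(Add(-8, r), -1), Add(-35, r)) (Function('u')(r) = Mul(Add(r, -35), Pow(Add(r, -8), -1)) = Mul(Add(-35, r), Pow(Add(-8, r), -1)) = Mul(Pow(Add(-8, r), -1), Add(-35, r)))
V = 622
Mul(V, Function('u')(Function('M')(-2))) = Mul(622, Mul(Pow(Add(-8, Mul(3, Pow(-2, -1), Pow(Add(1, Mul(4, -2)), -1))), -1), Add(-35, Mul(3, Pow(-2, -1), Pow(Add(1, Mul(4, -2)), -1))))) = Mul(622, Mul(Pow(Add(-8, Mul(3, Rational(-1, 2), Pow(Add(1, -8), -1))), -1), Add(-35, Mul(3, Rational(-1, 2), Pow(Add(1, -8), -1))))) = Mul(622, Mul(Pow(Add(-8, Mul(3, Rational(-1, 2), Pow(-7, -1))), -1), Add(-35, Mul(3, Rational(-1, 2), Pow(-7, -1))))) = Mul(622, Mul(Pow(Add(-8, Mul(3, Rational(-1, 2), Rational(-1, 7))), -1), Add(-35, Mul(3, Rational(-1, 2), Rational(-1, 7))))) = Mul(622, Mul(Pow(Add(-8, Rational(3, 14)), -1), Add(-35, Rational(3, 14)))) = Mul(622, Mul(Pow(Rational(-109, 14), -1), Rational(-487, 14))) = Mul(622, Mul(Rational(-14, 109), Rational(-487, 14))) = Mul(622, Rational(487, 109)) = Rational(302914, 109)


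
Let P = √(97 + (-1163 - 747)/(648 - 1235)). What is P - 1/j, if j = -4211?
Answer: 1/4211 + 7*√704987/587 ≈ 10.013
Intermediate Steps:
P = 7*√704987/587 (P = √(97 - 1910/(-587)) = √(97 - 1910*(-1/587)) = √(97 + 1910/587) = √(58849/587) = 7*√704987/587 ≈ 10.013)
P - 1/j = 7*√704987/587 - 1/(-4211) = 7*√704987/587 - 1*(-1/4211) = 7*√704987/587 + 1/4211 = 1/4211 + 7*√704987/587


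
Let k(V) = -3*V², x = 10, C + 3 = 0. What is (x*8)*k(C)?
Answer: -2160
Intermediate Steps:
C = -3 (C = -3 + 0 = -3)
(x*8)*k(C) = (10*8)*(-3*(-3)²) = 80*(-3*9) = 80*(-27) = -2160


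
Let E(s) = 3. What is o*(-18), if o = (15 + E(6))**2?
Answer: -5832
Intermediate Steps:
o = 324 (o = (15 + 3)**2 = 18**2 = 324)
o*(-18) = 324*(-18) = -5832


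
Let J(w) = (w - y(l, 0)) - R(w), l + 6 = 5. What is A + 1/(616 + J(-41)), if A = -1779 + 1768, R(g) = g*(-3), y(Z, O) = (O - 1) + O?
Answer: -4982/453 ≈ -10.998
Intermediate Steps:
l = -1 (l = -6 + 5 = -1)
y(Z, O) = -1 + 2*O (y(Z, O) = (-1 + O) + O = -1 + 2*O)
R(g) = -3*g
A = -11
J(w) = 1 + 4*w (J(w) = (w - (-1 + 2*0)) - (-3)*w = (w - (-1 + 0)) + 3*w = (w - 1*(-1)) + 3*w = (w + 1) + 3*w = (1 + w) + 3*w = 1 + 4*w)
A + 1/(616 + J(-41)) = -11 + 1/(616 + (1 + 4*(-41))) = -11 + 1/(616 + (1 - 164)) = -11 + 1/(616 - 163) = -11 + 1/453 = -4982/453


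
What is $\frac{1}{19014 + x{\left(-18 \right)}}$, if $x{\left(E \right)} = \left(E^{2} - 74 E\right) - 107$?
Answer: $\frac{1}{20563} \approx 4.8631 \cdot 10^{-5}$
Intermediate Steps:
$x{\left(E \right)} = -107 + E^{2} - 74 E$
$\frac{1}{19014 + x{\left(-18 \right)}} = \frac{1}{19014 - \left(-1225 - 324\right)} = \frac{1}{19014 + \left(-107 + 324 + 1332\right)} = \frac{1}{19014 + 1549} = \frac{1}{20563}$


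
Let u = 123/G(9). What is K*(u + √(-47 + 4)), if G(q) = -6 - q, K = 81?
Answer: -3321/5 + 81*I*√43 ≈ -664.2 + 531.15*I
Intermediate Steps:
u = -41/5 (u = 123/(-6 - 1*9) = 123/(-6 - 9) = 123/(-15) = 123*(-1/15) = -41/5 ≈ -8.2000)
K*(u + √(-47 + 4)) = 81*(-41/5 + √(-47 + 4)) = 81*(-41/5 + √(-43)) = 81*(-41/5 + I*√43) = -3321/5 + 81*I*√43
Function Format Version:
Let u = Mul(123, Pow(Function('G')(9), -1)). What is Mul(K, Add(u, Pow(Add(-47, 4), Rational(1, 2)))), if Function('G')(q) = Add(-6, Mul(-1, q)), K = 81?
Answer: Add(Rational(-3321, 5), Mul(81, I, Pow(43, Rational(1, 2)))) ≈ Add(-664.20, Mul(531.15, I))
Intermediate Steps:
u = Rational(-41, 5) (u = Mul(123, Pow(Add(-6, Mul(-1, 9)), -1)) = Mul(123, Pow(Add(-6, -9), -1)) = Mul(123, Pow(-15, -1)) = Mul(123, Rational(-1, 15)) = Rational(-41, 5) ≈ -8.2000)
Mul(K, Add(u, Pow(Add(-47, 4), Rational(1, 2)))) = Mul(81, Add(Rational(-41, 5), Pow(Add(-47, 4), Rational(1, 2)))) = Mul(81, Add(Rational(-41, 5), Pow(-43, Rational(1, 2)))) = Mul(81, Add(Rational(-41, 5), Mul(I, Pow(43, Rational(1, 2))))) = Add(Rational(-3321, 5), Mul(81, I, Pow(43, Rational(1, 2))))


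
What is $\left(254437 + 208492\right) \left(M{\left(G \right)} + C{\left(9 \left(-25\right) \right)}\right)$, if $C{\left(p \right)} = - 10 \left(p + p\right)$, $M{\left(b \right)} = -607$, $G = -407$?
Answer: $1802182597$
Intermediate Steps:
$C{\left(p \right)} = - 20 p$ ($C{\left(p \right)} = - 10 \cdot 2 p = - 20 p$)
$\left(254437 + 208492\right) \left(M{\left(G \right)} + C{\left(9 \left(-25\right) \right)}\right) = \left(254437 + 208492\right) \left(-607 - 20 \cdot 9 \left(-25\right)\right) = 462929 \left(-607 - -4500\right) = 462929 \left(-607 + 4500\right) = 462929 \cdot 3893 = 1802182597$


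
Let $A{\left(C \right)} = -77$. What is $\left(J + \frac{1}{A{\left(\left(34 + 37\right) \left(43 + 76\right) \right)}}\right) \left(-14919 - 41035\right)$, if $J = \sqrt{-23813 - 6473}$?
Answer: $\frac{55954}{77} - 55954 i \sqrt{30286} \approx 726.68 - 9.7376 \cdot 10^{6} i$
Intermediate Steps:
$J = i \sqrt{30286}$ ($J = \sqrt{-30286} = i \sqrt{30286} \approx 174.03 i$)
$\left(J + \frac{1}{A{\left(\left(34 + 37\right) \left(43 + 76\right) \right)}}\right) \left(-14919 - 41035\right) = \left(i \sqrt{30286} + \frac{1}{-77}\right) \left(-14919 - 41035\right) = \left(i \sqrt{30286} - \frac{1}{77}\right) \left(-55954\right) = \left(- \frac{1}{77} + i \sqrt{30286}\right) \left(-55954\right) = \frac{55954}{77} - 55954 i \sqrt{30286}$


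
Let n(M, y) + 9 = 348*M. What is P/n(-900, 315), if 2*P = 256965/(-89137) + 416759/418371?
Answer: 35179028516/11680295212038843 ≈ 3.0118e-6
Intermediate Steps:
n(M, y) = -9 + 348*M
P = -35179028516/37292335827 (P = (256965/(-89137) + 416759/418371)/2 = (256965*(-1/89137) + 416759*(1/418371))/2 = (-256965/89137 + 416759/418371)/2 = (1/2)*(-70358057032/37292335827) = -35179028516/37292335827 ≈ -0.94333)
P/n(-900, 315) = -35179028516/(37292335827*(-9 + 348*(-900))) = -35179028516/(37292335827*(-9 - 313200)) = -35179028516/37292335827/(-313209) = -35179028516/37292335827*(-1/313209) = 35179028516/11680295212038843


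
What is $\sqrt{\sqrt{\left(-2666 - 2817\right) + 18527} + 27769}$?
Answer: $\sqrt{27769 + 2 \sqrt{3261}} \approx 166.98$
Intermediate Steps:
$\sqrt{\sqrt{\left(-2666 - 2817\right) + 18527} + 27769} = \sqrt{\sqrt{-5483 + 18527} + 27769} = \sqrt{\sqrt{13044} + 27769} = \sqrt{2 \sqrt{3261} + 27769} = \sqrt{27769 + 2 \sqrt{3261}}$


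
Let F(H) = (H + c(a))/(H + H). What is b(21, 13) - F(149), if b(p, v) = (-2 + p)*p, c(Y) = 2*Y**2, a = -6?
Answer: 118681/298 ≈ 398.26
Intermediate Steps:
F(H) = (72 + H)/(2*H) (F(H) = (H + 2*(-6)**2)/(H + H) = (H + 2*36)/((2*H)) = (H + 72)*(1/(2*H)) = (72 + H)*(1/(2*H)) = (72 + H)/(2*H))
b(p, v) = p*(-2 + p)
b(21, 13) - F(149) = 21*(-2 + 21) - (72 + 149)/(2*149) = 21*19 - 221/(2*149) = 399 - 1*221/298 = 399 - 221/298 = 118681/298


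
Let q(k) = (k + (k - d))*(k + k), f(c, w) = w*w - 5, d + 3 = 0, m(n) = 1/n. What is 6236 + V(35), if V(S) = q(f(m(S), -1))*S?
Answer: 7636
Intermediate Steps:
d = -3 (d = -3 + 0 = -3)
f(c, w) = -5 + w² (f(c, w) = w² - 5 = -5 + w²)
q(k) = 2*k*(3 + 2*k) (q(k) = (k + (k - 1*(-3)))*(k + k) = (k + (k + 3))*(2*k) = (k + (3 + k))*(2*k) = (3 + 2*k)*(2*k) = 2*k*(3 + 2*k))
V(S) = 40*S (V(S) = (2*(-5 + (-1)²)*(3 + 2*(-5 + (-1)²)))*S = (2*(-5 + 1)*(3 + 2*(-5 + 1)))*S = (2*(-4)*(3 + 2*(-4)))*S = (2*(-4)*(3 - 8))*S = (2*(-4)*(-5))*S = 40*S)
6236 + V(35) = 6236 + 40*35 = 6236 + 1400 = 7636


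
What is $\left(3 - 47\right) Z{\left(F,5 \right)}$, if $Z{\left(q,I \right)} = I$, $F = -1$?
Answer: $-220$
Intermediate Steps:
$\left(3 - 47\right) Z{\left(F,5 \right)} = \left(3 - 47\right) 5 = \left(-44\right) 5 = -220$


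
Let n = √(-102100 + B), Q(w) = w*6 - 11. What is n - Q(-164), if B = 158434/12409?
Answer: 995 + I*√15719726982594/12409 ≈ 995.0 + 319.51*I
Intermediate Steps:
Q(w) = -11 + 6*w (Q(w) = 6*w - 11 = -11 + 6*w)
B = 158434/12409 (B = 158434*(1/12409) = 158434/12409 ≈ 12.768)
n = I*√15719726982594/12409 (n = √(-102100 + 158434/12409) = √(-1266800466/12409) = I*√15719726982594/12409 ≈ 319.51*I)
n - Q(-164) = I*√15719726982594/12409 - (-11 + 6*(-164)) = I*√15719726982594/12409 - (-11 - 984) = I*√15719726982594/12409 - 1*(-995) = I*√15719726982594/12409 + 995 = 995 + I*√15719726982594/12409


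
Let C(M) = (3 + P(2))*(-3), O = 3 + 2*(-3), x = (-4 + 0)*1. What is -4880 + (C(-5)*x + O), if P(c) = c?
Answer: -4823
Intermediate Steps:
x = -4 (x = -4*1 = -4)
O = -3 (O = 3 - 6 = -3)
C(M) = -15 (C(M) = (3 + 2)*(-3) = 5*(-3) = -15)
-4880 + (C(-5)*x + O) = -4880 + (-15*(-4) - 3) = -4880 + (60 - 3) = -4880 + 57 = -4823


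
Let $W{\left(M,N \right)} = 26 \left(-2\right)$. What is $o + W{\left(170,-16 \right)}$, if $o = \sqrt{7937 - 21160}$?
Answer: $-52 + i \sqrt{13223} \approx -52.0 + 114.99 i$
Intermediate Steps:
$W{\left(M,N \right)} = -52$
$o = i \sqrt{13223}$ ($o = \sqrt{-13223} = i \sqrt{13223} \approx 114.99 i$)
$o + W{\left(170,-16 \right)} = i \sqrt{13223} - 52 = -52 + i \sqrt{13223}$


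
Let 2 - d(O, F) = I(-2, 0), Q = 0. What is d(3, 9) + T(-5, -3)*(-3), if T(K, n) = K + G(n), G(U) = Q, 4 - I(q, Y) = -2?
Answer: 11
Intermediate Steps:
I(q, Y) = 6 (I(q, Y) = 4 - 1*(-2) = 4 + 2 = 6)
d(O, F) = -4 (d(O, F) = 2 - 1*6 = 2 - 6 = -4)
G(U) = 0
T(K, n) = K (T(K, n) = K + 0 = K)
d(3, 9) + T(-5, -3)*(-3) = -4 - 5*(-3) = -4 + 15 = 11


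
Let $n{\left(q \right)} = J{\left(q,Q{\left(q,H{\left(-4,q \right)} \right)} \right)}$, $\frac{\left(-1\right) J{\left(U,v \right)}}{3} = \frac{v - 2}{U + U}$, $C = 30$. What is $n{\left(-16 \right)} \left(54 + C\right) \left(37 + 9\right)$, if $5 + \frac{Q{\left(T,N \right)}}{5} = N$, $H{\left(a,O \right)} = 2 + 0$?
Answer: $- \frac{24633}{4} \approx -6158.3$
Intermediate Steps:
$H{\left(a,O \right)} = 2$
$Q{\left(T,N \right)} = -25 + 5 N$
$J{\left(U,v \right)} = - \frac{3 \left(-2 + v\right)}{2 U}$ ($J{\left(U,v \right)} = - 3 \frac{v - 2}{U + U} = - 3 \frac{-2 + v}{2 U} = - \frac{3 \left(-2 + v\right)}{2 U}$)
$n{\left(q \right)} = \frac{51}{2 q}$ ($n{\left(q \right)} = \frac{3 \left(2 - \left(-25 + 5 \cdot 2\right)\right)}{2 q} = \frac{3 \left(2 - \left(-25 + 10\right)\right)}{2 q} = \frac{3 \left(2 - -15\right)}{2 q} = \frac{3 \left(2 + 15\right)}{2 q} = \frac{3}{2} \frac{1}{q} 17 = \frac{51}{2 q}$)
$n{\left(-16 \right)} \left(54 + C\right) \left(37 + 9\right) = \frac{51}{2 \left(-16\right)} \left(54 + 30\right) \left(37 + 9\right) = \frac{51}{2} \left(- \frac{1}{16}\right) 84 \cdot 46 = \left(- \frac{51}{32}\right) 3864 = - \frac{24633}{4}$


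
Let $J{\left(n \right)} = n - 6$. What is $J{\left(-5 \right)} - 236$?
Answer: $-247$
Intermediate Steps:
$J{\left(n \right)} = -6 + n$ ($J{\left(n \right)} = n - 6 = -6 + n$)
$J{\left(-5 \right)} - 236 = \left(-6 - 5\right) - 236 = -11 - 236 = -247$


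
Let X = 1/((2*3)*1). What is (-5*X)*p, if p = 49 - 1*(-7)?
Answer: -140/3 ≈ -46.667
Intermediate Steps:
p = 56 (p = 49 + 7 = 56)
X = ⅙ (X = 1/(6*1) = 1/6 = ⅙ ≈ 0.16667)
(-5*X)*p = -5*⅙*56 = -⅚*56 = -140/3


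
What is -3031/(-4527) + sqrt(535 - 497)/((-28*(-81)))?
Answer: 3031/4527 + sqrt(38)/2268 ≈ 0.67226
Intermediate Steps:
-3031/(-4527) + sqrt(535 - 497)/((-28*(-81))) = -3031*(-1/4527) + sqrt(38)/2268 = 3031/4527 + sqrt(38)*(1/2268) = 3031/4527 + sqrt(38)/2268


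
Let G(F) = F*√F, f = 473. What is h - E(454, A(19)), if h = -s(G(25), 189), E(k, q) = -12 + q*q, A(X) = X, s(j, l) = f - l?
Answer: -633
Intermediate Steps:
G(F) = F^(3/2)
s(j, l) = 473 - l
E(k, q) = -12 + q²
h = -284 (h = -(473 - 1*189) = -(473 - 189) = -1*284 = -284)
h - E(454, A(19)) = -284 - (-12 + 19²) = -284 - (-12 + 361) = -284 - 1*349 = -284 - 349 = -633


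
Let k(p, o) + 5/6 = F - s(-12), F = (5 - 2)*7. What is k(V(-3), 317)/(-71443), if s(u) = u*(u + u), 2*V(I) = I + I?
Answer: 1607/428658 ≈ 0.0037489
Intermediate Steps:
V(I) = I (V(I) = (I + I)/2 = (2*I)/2 = I)
s(u) = 2*u² (s(u) = u*(2*u) = 2*u²)
F = 21 (F = 3*7 = 21)
k(p, o) = -1607/6 (k(p, o) = -⅚ + (21 - 2*(-12)²) = -⅚ + (21 - 2*144) = -⅚ + (21 - 1*288) = -⅚ + (21 - 288) = -⅚ - 267 = -1607/6)
k(V(-3), 317)/(-71443) = -1607/6/(-71443) = -1607/6*(-1/71443) = 1607/428658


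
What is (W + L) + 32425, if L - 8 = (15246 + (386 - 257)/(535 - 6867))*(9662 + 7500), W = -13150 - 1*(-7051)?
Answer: 828472029927/3166 ≈ 2.6168e+8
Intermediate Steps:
W = -6099 (W = -13150 + 7051 = -6099)
L = 828388681811/3166 (L = 8 + (15246 + (386 - 257)/(535 - 6867))*(9662 + 7500) = 8 + (15246 + 129/(-6332))*17162 = 8 + (15246 + 129*(-1/6332))*17162 = 8 + (15246 - 129/6332)*17162 = 8 + (96537543/6332)*17162 = 8 + 828388656483/3166 = 828388681811/3166 ≈ 2.6165e+8)
(W + L) + 32425 = (-6099 + 828388681811/3166) + 32425 = 828369372377/3166 + 32425 = 828472029927/3166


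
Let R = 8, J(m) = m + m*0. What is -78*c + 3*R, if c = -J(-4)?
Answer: -288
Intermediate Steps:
J(m) = m (J(m) = m + 0 = m)
c = 4 (c = -1*(-4) = 4)
-78*c + 3*R = -78*4 + 3*8 = -312 + 24 = -288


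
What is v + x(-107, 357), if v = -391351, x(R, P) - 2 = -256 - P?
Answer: -391962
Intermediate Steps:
x(R, P) = -254 - P (x(R, P) = 2 + (-256 - P) = -254 - P)
v + x(-107, 357) = -391351 + (-254 - 1*357) = -391351 + (-254 - 357) = -391351 - 611 = -391962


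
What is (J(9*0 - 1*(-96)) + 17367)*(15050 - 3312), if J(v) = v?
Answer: 204980694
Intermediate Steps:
(J(9*0 - 1*(-96)) + 17367)*(15050 - 3312) = ((9*0 - 1*(-96)) + 17367)*(15050 - 3312) = ((0 + 96) + 17367)*11738 = (96 + 17367)*11738 = 17463*11738 = 204980694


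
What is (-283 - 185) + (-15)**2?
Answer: -243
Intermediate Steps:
(-283 - 185) + (-15)**2 = -468 + 225 = -243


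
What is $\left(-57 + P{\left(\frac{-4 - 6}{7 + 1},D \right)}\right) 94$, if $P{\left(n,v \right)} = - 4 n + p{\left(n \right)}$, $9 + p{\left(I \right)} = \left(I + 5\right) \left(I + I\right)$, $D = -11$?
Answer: $- \frac{26461}{4} \approx -6615.3$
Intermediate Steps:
$p{\left(I \right)} = -9 + 2 I \left(5 + I\right)$ ($p{\left(I \right)} = -9 + \left(I + 5\right) \left(I + I\right) = -9 + \left(5 + I\right) 2 I = -9 + 2 I \left(5 + I\right)$)
$P{\left(n,v \right)} = -9 + 2 n^{2} + 6 n$ ($P{\left(n,v \right)} = - 4 n + \left(-9 + 2 n^{2} + 10 n\right) = -9 + 2 n^{2} + 6 n$)
$\left(-57 + P{\left(\frac{-4 - 6}{7 + 1},D \right)}\right) 94 = \left(-57 + \left(-9 + 2 \left(\frac{-4 - 6}{7 + 1}\right)^{2} + 6 \frac{-4 - 6}{7 + 1}\right)\right) 94 = \left(-57 + \left(-9 + 2 \left(- \frac{10}{8}\right)^{2} + 6 \left(- \frac{10}{8}\right)\right)\right) 94 = \left(-57 + \left(-9 + 2 \left(\left(-10\right) \frac{1}{8}\right)^{2} + 6 \left(\left(-10\right) \frac{1}{8}\right)\right)\right) 94 = \left(-57 + \left(-9 + 2 \left(- \frac{5}{4}\right)^{2} + 6 \left(- \frac{5}{4}\right)\right)\right) 94 = \left(-57 - \frac{107}{8}\right) 94 = \left(- \frac{563}{8}\right) 94 = - \frac{26461}{4}$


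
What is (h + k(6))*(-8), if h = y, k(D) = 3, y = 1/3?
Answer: -80/3 ≈ -26.667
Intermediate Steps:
y = ⅓ ≈ 0.33333
h = ⅓ ≈ 0.33333
(h + k(6))*(-8) = (⅓ + 3)*(-8) = (10/3)*(-8) = -80/3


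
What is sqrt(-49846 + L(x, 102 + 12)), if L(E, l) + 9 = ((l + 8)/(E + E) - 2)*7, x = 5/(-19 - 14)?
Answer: 2*I*sqrt(329295)/5 ≈ 229.54*I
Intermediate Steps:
x = -5/33 (x = 5/(-33) = 5*(-1/33) = -5/33 ≈ -0.15152)
L(E, l) = -23 + 7*(8 + l)/(2*E) (L(E, l) = -9 + ((l + 8)/(E + E) - 2)*7 = -9 + ((8 + l)/((2*E)) - 2)*7 = -9 + ((8 + l)*(1/(2*E)) - 2)*7 = -9 + ((8 + l)/(2*E) - 2)*7 = -9 + (-2 + (8 + l)/(2*E))*7 = -9 + (-14 + 7*(8 + l)/(2*E)) = -23 + 7*(8 + l)/(2*E))
sqrt(-49846 + L(x, 102 + 12)) = sqrt(-49846 + (56 - 46*(-5/33) + 7*(102 + 12))/(2*(-5/33))) = sqrt(-49846 + (1/2)*(-33/5)*(56 + 230/33 + 7*114)) = sqrt(-49846 + (1/2)*(-33/5)*(56 + 230/33 + 798)) = sqrt(-49846 + (1/2)*(-33/5)*(28412/33)) = sqrt(-49846 - 14206/5) = sqrt(-263436/5) = 2*I*sqrt(329295)/5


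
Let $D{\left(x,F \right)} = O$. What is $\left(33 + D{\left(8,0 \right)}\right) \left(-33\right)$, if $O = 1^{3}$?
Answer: $-1122$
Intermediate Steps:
$O = 1$
$D{\left(x,F \right)} = 1$
$\left(33 + D{\left(8,0 \right)}\right) \left(-33\right) = \left(33 + 1\right) \left(-33\right) = 34 \left(-33\right) = -1122$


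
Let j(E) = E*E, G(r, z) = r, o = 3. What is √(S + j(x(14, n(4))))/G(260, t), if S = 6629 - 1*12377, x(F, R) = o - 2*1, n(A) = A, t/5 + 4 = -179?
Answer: I*√5747/260 ≈ 0.29157*I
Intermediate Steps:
t = -915 (t = -20 + 5*(-179) = -20 - 895 = -915)
x(F, R) = 1 (x(F, R) = 3 - 2*1 = 3 - 2 = 1)
j(E) = E²
S = -5748 (S = 6629 - 12377 = -5748)
√(S + j(x(14, n(4))))/G(260, t) = √(-5748 + 1²)/260 = √(-5748 + 1)*(1/260) = √(-5747)*(1/260) = (I*√5747)*(1/260) = I*√5747/260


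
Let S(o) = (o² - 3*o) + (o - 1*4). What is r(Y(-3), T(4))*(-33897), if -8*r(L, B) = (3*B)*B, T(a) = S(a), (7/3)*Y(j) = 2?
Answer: 203382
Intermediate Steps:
Y(j) = 6/7 (Y(j) = (3/7)*2 = 6/7)
S(o) = -4 + o² - 2*o (S(o) = (o² - 3*o) + (o - 4) = (o² - 3*o) + (-4 + o) = -4 + o² - 2*o)
T(a) = -4 + a² - 2*a
r(L, B) = -3*B²/8 (r(L, B) = -3*B*B/8 = -3*B²/8)
r(Y(-3), T(4))*(-33897) = -3*(-4 + 4² - 2*4)²/8*(-33897) = -3*(-4 + 16 - 8)²/8*(-33897) = -3/8*4²*(-33897) = -3/8*16*(-33897) = -6*(-33897) = 203382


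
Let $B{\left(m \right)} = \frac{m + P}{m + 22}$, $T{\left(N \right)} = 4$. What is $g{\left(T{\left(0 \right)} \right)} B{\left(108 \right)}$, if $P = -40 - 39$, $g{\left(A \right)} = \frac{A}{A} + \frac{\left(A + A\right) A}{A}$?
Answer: $\frac{261}{130} \approx 2.0077$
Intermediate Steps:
$g{\left(A \right)} = 1 + 2 A$ ($g{\left(A \right)} = 1 + \frac{2 A A}{A} = 1 + \frac{2 A^{2}}{A} = 1 + 2 A$)
$P = -79$
$B{\left(m \right)} = \frac{-79 + m}{22 + m}$ ($B{\left(m \right)} = \frac{m - 79}{m + 22} = \frac{-79 + m}{22 + m}$)
$g{\left(T{\left(0 \right)} \right)} B{\left(108 \right)} = \left(1 + 2 \cdot 4\right) \frac{-79 + 108}{22 + 108} = \left(1 + 8\right) \frac{1}{130} \cdot 29 = 9 \cdot \frac{1}{130} \cdot 29 = 9 \cdot \frac{29}{130} = \frac{261}{130}$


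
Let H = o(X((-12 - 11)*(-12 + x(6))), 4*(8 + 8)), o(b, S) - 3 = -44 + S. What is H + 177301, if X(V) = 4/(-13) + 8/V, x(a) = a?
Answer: 177324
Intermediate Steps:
X(V) = -4/13 + 8/V (X(V) = 4*(-1/13) + 8/V = -4/13 + 8/V)
o(b, S) = -41 + S (o(b, S) = 3 + (-44 + S) = -41 + S)
H = 23 (H = -41 + 4*(8 + 8) = -41 + 4*16 = -41 + 64 = 23)
H + 177301 = 23 + 177301 = 177324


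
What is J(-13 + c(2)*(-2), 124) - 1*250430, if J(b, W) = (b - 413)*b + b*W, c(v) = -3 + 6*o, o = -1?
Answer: -251850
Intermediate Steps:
c(v) = -9 (c(v) = -3 + 6*(-1) = -3 - 6 = -9)
J(b, W) = W*b + b*(-413 + b) (J(b, W) = (-413 + b)*b + W*b = b*(-413 + b) + W*b = W*b + b*(-413 + b))
J(-13 + c(2)*(-2), 124) - 1*250430 = (-13 - 9*(-2))*(-413 + 124 + (-13 - 9*(-2))) - 1*250430 = (-13 + 18)*(-413 + 124 + (-13 + 18)) - 250430 = 5*(-413 + 124 + 5) - 250430 = 5*(-284) - 250430 = -1420 - 250430 = -251850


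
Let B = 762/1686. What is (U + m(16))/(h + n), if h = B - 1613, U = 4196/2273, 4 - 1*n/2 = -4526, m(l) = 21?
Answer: 14592049/4756784382 ≈ 0.0030676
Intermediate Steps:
n = 9060 (n = 8 - 2*(-4526) = 8 + 9052 = 9060)
U = 4196/2273 (U = 4196*(1/2273) = 4196/2273 ≈ 1.8460)
B = 127/281 (B = 762*(1/1686) = 127/281 ≈ 0.45196)
h = -453126/281 (h = 127/281 - 1613 = -453126/281 ≈ -1612.5)
(U + m(16))/(h + n) = (4196/2273 + 21)/(-453126/281 + 9060) = 51929/(2273*(2092734/281)) = (51929/2273)*(281/2092734) = 14592049/4756784382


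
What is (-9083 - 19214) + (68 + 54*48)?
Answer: -25637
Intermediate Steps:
(-9083 - 19214) + (68 + 54*48) = -28297 + (68 + 2592) = -28297 + 2660 = -25637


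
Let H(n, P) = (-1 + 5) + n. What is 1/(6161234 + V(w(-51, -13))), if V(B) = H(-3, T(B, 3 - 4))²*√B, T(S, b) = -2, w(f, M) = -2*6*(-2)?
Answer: 3080617/18980402201366 - √6/18980402201366 ≈ 1.6231e-7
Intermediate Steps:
w(f, M) = 24 (w(f, M) = -12*(-2) = 24)
H(n, P) = 4 + n
V(B) = √B (V(B) = (4 - 3)²*√B = 1²*√B = 1*√B = √B)
1/(6161234 + V(w(-51, -13))) = 1/(6161234 + √24) = 1/(6161234 + 2*√6)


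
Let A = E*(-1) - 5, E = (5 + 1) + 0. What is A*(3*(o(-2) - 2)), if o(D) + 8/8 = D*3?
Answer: 297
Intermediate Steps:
o(D) = -1 + 3*D (o(D) = -1 + D*3 = -1 + 3*D)
E = 6 (E = 6 + 0 = 6)
A = -11 (A = 6*(-1) - 5 = -6 - 5 = -11)
A*(3*(o(-2) - 2)) = -33*((-1 + 3*(-2)) - 2) = -33*((-1 - 6) - 2) = -33*(-7 - 2) = -33*(-9) = -11*(-27) = 297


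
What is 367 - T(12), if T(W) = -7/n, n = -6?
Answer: 2195/6 ≈ 365.83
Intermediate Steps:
T(W) = 7/6 (T(W) = -7/(-6) = -7*(-⅙) = 7/6)
367 - T(12) = 367 - 1*7/6 = 367 - 7/6 = 2195/6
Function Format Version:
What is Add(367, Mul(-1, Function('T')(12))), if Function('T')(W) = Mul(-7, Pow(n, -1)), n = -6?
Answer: Rational(2195, 6) ≈ 365.83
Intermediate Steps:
Function('T')(W) = Rational(7, 6) (Function('T')(W) = Mul(-7, Pow(-6, -1)) = Mul(-7, Rational(-1, 6)) = Rational(7, 6))
Add(367, Mul(-1, Function('T')(12))) = Add(367, Mul(-1, Rational(7, 6))) = Add(367, Rational(-7, 6)) = Rational(2195, 6)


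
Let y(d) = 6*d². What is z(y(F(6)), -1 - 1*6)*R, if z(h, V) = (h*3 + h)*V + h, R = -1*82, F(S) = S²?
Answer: 17216064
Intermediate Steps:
R = -82
z(h, V) = h + 4*V*h (z(h, V) = (3*h + h)*V + h = (4*h)*V + h = 4*V*h + h = h + 4*V*h)
z(y(F(6)), -1 - 1*6)*R = ((6*(6²)²)*(1 + 4*(-1 - 1*6)))*(-82) = ((6*36²)*(1 + 4*(-1 - 6)))*(-82) = ((6*1296)*(1 + 4*(-7)))*(-82) = (7776*(1 - 28))*(-82) = (7776*(-27))*(-82) = -209952*(-82) = 17216064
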